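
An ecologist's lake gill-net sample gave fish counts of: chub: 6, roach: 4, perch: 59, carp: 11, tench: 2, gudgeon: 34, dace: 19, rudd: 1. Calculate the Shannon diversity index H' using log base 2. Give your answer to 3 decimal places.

Total N = 6+4+59+11+2+34+19+1 = 136, so the proportions are 0.04412, 0.02941, 0.43382, 0.08088, 0.01471, 0.25, 0.13971, 0.00735 (working shown to 5 dp, full precision carried).
Each pᵢ log₂ pᵢ term: 0.04412×(-4.50250)=-0.19864, 0.02941×(-5.08746)=-0.14963, 0.43382×(-1.20482)=-0.52268, 0.08088×(-3.62803)=-0.29344, 0.01471×(-6.08746)=-0.08952, 0.25×(-2.00000)=-0.50000, 0.13971×(-2.83954)=-0.39670, 0.00735×(-7.08746)=-0.05211.
Sum = -2.20273, so H' = 2.203.

2.203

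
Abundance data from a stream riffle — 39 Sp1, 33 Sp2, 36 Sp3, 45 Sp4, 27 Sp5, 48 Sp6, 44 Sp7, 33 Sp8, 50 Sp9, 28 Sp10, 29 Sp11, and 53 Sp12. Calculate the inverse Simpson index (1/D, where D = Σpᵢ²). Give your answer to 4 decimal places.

Total N = 39+33+36+45+27+48+44+33+50+28+29+53 = 465, so the proportions are 0.083870968, 0.070967742, 0.077419355, 0.096774194, 0.058064516, 0.103225806, 0.094623656, 0.070967742, 0.107526882, 0.060215054, 0.062365591, 0.113978495 (working shown to 9 dp, full precision carried).
D = 0.083870968² + 0.070967742² + 0.077419355² + 0.096774194² + 0.058064516² + 0.103225806² + 0.094623656² + 0.070967742² + 0.107526882² + 0.060215054² + 0.062365591² + 0.113978495² = 0.007034339 + 0.005036420 + 0.005993757 + 0.009365245 + 0.003371488 + 0.010655567 + 0.008953636 + 0.005036420 + 0.011562030 + 0.003625853 + 0.003889467 + 0.012991097 = 0.087515320.
So 1/D = 11.426571, i.e. 11.4266 to 4 decimal places.

11.4266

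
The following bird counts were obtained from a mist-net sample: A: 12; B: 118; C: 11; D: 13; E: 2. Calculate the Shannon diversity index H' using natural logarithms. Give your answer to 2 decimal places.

Total N = 12+118+11+13+2 = 156, so the proportions are 0.0769, 0.7564, 0.0705, 0.0833, 0.0128 (working shown to 4 dp, full precision carried).
Each pᵢ ln pᵢ term: 0.0769×(-2.5649)=-0.1973, 0.7564×(-0.2792)=-0.2112, 0.0705×(-2.6520)=-0.1870, 0.0833×(-2.4849)=-0.2071, 0.0128×(-4.3567)=-0.0559.
Sum = -0.8584, so H' = 0.86.

0.86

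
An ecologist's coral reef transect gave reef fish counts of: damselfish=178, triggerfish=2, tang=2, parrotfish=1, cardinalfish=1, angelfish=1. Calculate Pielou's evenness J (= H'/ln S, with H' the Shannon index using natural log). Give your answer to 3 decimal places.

Total N = 178+2+2+1+1+1 = 185, so the proportions are 0.96216, 0.01081, 0.01081, 0.00541, 0.00541, 0.00541 (working shown to 5 dp, full precision carried).
H' = −Σ pᵢ ln pᵢ = −((-0.03711) + (-0.04894) + (-0.04894) + (-0.02822) + (-0.02822) + (-0.02822)) = 0.21965.
With S = 6 species, ln S = 1.79176, so J = 0.21965/1.79176 = 0.12259, i.e. 0.123 to 3 decimal places.

0.123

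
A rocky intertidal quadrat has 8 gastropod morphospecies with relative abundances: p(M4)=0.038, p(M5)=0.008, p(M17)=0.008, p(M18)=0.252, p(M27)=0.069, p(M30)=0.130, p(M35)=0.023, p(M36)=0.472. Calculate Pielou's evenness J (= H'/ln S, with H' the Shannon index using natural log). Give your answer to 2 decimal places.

H' = −Σ pᵢ ln pᵢ = −((-0.1243) + (-0.0386) + (-0.0386) + (-0.3473) + (-0.1845) + (-0.2652) + (-0.0868) + (-0.3544)) = 1.4397 (working shown to 4 dp, full precision carried).
With S = 8 species, ln S = 2.0794, so J = 1.4397/2.0794 = 0.6923, i.e. 0.69 to 2 decimal places.

0.69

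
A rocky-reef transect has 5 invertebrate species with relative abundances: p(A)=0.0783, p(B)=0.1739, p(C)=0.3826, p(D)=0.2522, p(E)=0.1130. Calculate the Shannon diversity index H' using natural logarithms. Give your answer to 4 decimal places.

1.4650

Each pᵢ ln pᵢ term (working shown to 6 dp, full precision carried): 0.0783×(-2.547208)=-0.199446, 0.1739×(-1.749275)=-0.304199, 0.3826×(-0.960765)=-0.367589, 0.2522×(-1.377533)=-0.347414, 0.113×(-2.180367)=-0.246382.
Sum = -1.465029, so H' = 1.4650.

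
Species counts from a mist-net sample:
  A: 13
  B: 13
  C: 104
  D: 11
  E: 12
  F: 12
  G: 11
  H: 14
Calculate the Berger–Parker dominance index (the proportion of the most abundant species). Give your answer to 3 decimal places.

Total N = 13+13+104+11+12+12+11+14 = 190, so the proportions are 0.06842, 0.06842, 0.54737, 0.05789, 0.06316, 0.06316, 0.05789, 0.07368 (working shown to 5 dp, full precision carried).
The largest proportion is 0.54737, i.e. d = 0.547 to 3 decimal places.

0.547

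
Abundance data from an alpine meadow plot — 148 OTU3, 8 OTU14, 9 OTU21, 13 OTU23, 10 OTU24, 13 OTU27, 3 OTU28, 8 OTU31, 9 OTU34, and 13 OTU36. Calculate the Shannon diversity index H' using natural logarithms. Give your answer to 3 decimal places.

1.444

Total N = 148+8+9+13+10+13+3+8+9+13 = 234, so the proportions are 0.63248, 0.03419, 0.03846, 0.05556, 0.04274, 0.05556, 0.01282, 0.03419, 0.03846, 0.05556 (working shown to 5 dp, full precision carried).
Each pᵢ ln pᵢ term: 0.63248×(-0.45811)=-0.28974, 0.03419×(-3.37588)=-0.11541, 0.03846×(-3.25810)=-0.12531, 0.05556×(-2.89037)=-0.16058, 0.04274×(-3.15274)=-0.13473, 0.05556×(-2.89037)=-0.16058, 0.01282×(-4.35671)=-0.05586, 0.03419×(-3.37588)=-0.11541, 0.03846×(-3.25810)=-0.12531, 0.05556×(-2.89037)=-0.16058.
Sum = -1.44351, so H' = 1.444.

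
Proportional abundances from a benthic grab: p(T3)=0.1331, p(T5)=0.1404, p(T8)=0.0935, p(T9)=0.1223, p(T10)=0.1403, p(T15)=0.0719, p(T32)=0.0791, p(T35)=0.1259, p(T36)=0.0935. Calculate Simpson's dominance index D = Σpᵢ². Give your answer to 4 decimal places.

D = 0.1331² + 0.1404² + 0.0935² + 0.1223² + 0.1403² + 0.0719² + 0.0791² + 0.1259² + 0.0935² = 0.017716 + 0.019712 + 0.008742 + 0.014957 + 0.019684 + 0.005170 + 0.006257 + 0.015851 + 0.008742 = 0.116831 (working shown to 6 dp, full precision carried).
To 4 decimal places, D = 0.1168.

0.1168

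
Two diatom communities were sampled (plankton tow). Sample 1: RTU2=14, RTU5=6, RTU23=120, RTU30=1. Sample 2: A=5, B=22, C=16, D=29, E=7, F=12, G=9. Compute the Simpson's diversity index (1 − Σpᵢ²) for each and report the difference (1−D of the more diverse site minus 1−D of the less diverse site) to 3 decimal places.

0.548

Sample 1: N=141, proportions 0.09929, 0.04255, 0.85106, 0.00709, giving 1−D = 0.26397 (working shown to 5 dp, full precision carried).
Sample 2: N=100, proportions 0.05, 0.22, 0.16, 0.29, 0.07, 0.12, 0.09, giving 1−D = 0.81200.
Difference = |0.26397 − 0.81200| = 0.54803, i.e. 0.548 to 3 decimal places.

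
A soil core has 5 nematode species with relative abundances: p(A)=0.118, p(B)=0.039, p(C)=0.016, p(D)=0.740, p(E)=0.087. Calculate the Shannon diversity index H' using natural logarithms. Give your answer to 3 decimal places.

0.880

Each pᵢ ln pᵢ term (working shown to 5 dp, full precision carried): 0.118×(-2.13707)=-0.25217, 0.039×(-3.24419)=-0.12652, 0.016×(-4.13517)=-0.06616, 0.74×(-0.30111)=-0.22282, 0.087×(-2.44185)=-0.21244.
Sum = -0.88012, so H' = 0.880.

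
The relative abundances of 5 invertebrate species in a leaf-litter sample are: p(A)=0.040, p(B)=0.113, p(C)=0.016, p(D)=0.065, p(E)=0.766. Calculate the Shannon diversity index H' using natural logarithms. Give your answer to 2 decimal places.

0.82

Each pᵢ ln pᵢ term (working shown to 4 dp, full precision carried): 0.04×(-3.2189)=-0.1288, 0.113×(-2.1804)=-0.2464, 0.016×(-4.1352)=-0.0662, 0.065×(-2.7334)=-0.1777, 0.766×(-0.2666)=-0.2042.
Sum = -0.8232, so H' = 0.82.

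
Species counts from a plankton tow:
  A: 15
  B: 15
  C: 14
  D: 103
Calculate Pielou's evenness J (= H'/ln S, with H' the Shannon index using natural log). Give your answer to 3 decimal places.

Total N = 15+15+14+103 = 147, so the proportions are 0.10204, 0.10204, 0.09524, 0.70068 (working shown to 5 dp, full precision carried).
H' = −Σ pᵢ ln pᵢ = −((-0.23290) + (-0.23290) + (-0.22394) + (-0.24923)) = 0.93897.
With S = 4 species, ln S = 1.38629, so J = 0.93897/1.38629 = 0.67732, i.e. 0.677 to 3 decimal places.

0.677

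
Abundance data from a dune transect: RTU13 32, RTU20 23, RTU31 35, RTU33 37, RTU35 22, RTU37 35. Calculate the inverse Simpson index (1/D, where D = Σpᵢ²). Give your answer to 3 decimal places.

5.781

Total N = 32+23+35+37+22+35 = 184, so the proportions are 0.173913, 0.125, 0.1902174, 0.201087, 0.1195652, 0.1902174 (working shown to 7 dp, full precision carried).
D = 0.173913² + 0.125² + 0.1902174² + 0.201087² + 0.1195652² + 0.1902174² = 0.0302457 + 0.0156250 + 0.0361827 + 0.0404360 + 0.0142958 + 0.0361827 = 0.1729679.
So 1/D = 5.78142, i.e. 5.781 to 3 decimal places.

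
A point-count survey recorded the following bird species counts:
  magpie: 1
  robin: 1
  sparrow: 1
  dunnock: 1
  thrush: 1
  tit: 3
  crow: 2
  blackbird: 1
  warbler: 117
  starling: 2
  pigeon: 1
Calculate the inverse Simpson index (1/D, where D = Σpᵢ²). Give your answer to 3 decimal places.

1.251

Total N = 1+1+1+1+1+3+2+1+117+2+1 = 131, so the proportions are 0.007634, 0.007634, 0.007634, 0.007634, 0.007634, 0.022901, 0.015267, 0.007634, 0.89313, 0.015267, 0.007634 (working shown to 6 dp, full precision carried).
D = 0.007634² + 0.007634² + 0.007634² + 0.007634² + 0.007634² + 0.022901² + 0.015267² + 0.007634² + 0.89313² + 0.015267² + 0.007634² = 0.000058 + 0.000058 + 0.000058 + 0.000058 + 0.000058 + 0.000524 + 0.000233 + 0.000058 + 0.797681 + 0.000233 + 0.000058 = 0.799079.
So 1/D = 1.25144, i.e. 1.251 to 3 decimal places.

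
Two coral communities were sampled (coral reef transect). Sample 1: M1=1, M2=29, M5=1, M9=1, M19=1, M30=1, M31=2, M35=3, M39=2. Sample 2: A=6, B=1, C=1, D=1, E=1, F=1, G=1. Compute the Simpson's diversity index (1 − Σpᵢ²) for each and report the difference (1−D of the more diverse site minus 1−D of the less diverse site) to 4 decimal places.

0.2217

Sample 1: N=41, proportions 0.02439, 0.707317, 0.02439, 0.02439, 0.02439, 0.02439, 0.04878, 0.073171, 0.04878, giving 1−D = 0.486615 (working shown to 6 dp, full precision carried).
Sample 2: N=12, proportions 0.5, 0.083333, 0.083333, 0.083333, 0.083333, 0.083333, 0.083333, giving 1−D = 0.708333.
Difference = |0.486615 − 0.708333| = 0.221718, i.e. 0.2217 to 4 decimal places.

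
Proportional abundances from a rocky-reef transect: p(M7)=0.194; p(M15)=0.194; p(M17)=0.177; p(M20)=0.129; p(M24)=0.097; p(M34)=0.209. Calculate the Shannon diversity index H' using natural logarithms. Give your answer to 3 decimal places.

1.760

Each pᵢ ln pᵢ term (working shown to 5 dp, full precision carried): 0.194×(-1.63990)=-0.31814, 0.194×(-1.63990)=-0.31814, 0.177×(-1.73161)=-0.30649, 0.129×(-2.04794)=-0.26418, 0.097×(-2.33304)=-0.22631, 0.209×(-1.56542)=-0.32717.
Sum = -1.76044, so H' = 1.760.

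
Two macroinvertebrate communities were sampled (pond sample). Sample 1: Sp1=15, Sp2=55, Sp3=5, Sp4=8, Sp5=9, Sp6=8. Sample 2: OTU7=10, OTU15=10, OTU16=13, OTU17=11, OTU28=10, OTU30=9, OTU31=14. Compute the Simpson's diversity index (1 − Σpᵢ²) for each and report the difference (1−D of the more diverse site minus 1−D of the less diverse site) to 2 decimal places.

Sample 1: N=100, proportions 0.15, 0.55, 0.05, 0.08, 0.09, 0.08, giving 1−D = 0.6516 (working shown to 4 dp, full precision carried).
Sample 2: N=77, proportions 0.1299, 0.1299, 0.1688, 0.1429, 0.1299, 0.1169, 0.1818, giving 1−D = 0.8538.
Difference = |0.6516 − 0.8538| = 0.2022, i.e. 0.20 to 2 decimal places.

0.20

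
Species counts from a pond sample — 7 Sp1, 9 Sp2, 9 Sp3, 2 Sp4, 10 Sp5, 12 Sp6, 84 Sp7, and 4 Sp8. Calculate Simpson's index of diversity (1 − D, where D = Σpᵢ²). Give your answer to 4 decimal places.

Total N = 7+9+9+2+10+12+84+4 = 137, so the proportions are 0.051095, 0.065693, 0.065693, 0.014599, 0.072993, 0.087591, 0.613139, 0.029197 (working shown to 6 dp, full precision carried).
D = 0.051095² + 0.065693² + 0.065693² + 0.014599² + 0.072993² + 0.087591² + 0.613139² + 0.029197² = 0.002611 + 0.004316 + 0.004316 + 0.000213 + 0.005328 + 0.007672 + 0.375939 + 0.000852 = 0.401247.
So 1 − D = 0.598753, i.e. 0.5988 to 4 decimal places.

0.5988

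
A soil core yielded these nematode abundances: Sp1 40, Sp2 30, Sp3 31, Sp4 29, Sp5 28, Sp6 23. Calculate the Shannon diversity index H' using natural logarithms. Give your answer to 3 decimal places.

Total N = 40+30+31+29+28+23 = 181, so the proportions are 0.22099, 0.16575, 0.17127, 0.16022, 0.1547, 0.12707 (working shown to 5 dp, full precision carried).
Each pᵢ ln pᵢ term: 0.22099×(-1.50962)=-0.33362, 0.16575×(-1.79730)=-0.29789, 0.17127×(-1.76451)=-0.30221, 0.16022×(-1.83120)=-0.29340, 0.1547×(-1.86629)=-0.28871, 0.12707×(-2.06300)=-0.26215.
Sum = -1.77798, so H' = 1.778.

1.778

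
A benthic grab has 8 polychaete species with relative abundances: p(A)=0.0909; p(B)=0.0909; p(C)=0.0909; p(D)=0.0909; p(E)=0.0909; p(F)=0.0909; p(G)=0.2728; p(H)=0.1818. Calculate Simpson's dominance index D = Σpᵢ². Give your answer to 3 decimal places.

0.157

D = 0.0909² + 0.0909² + 0.0909² + 0.0909² + 0.0909² + 0.0909² + 0.2728² + 0.1818² = 0.00826 + 0.00826 + 0.00826 + 0.00826 + 0.00826 + 0.00826 + 0.07442 + 0.03305 = 0.15705 (working shown to 5 dp, full precision carried).
To 3 decimal places, D = 0.157.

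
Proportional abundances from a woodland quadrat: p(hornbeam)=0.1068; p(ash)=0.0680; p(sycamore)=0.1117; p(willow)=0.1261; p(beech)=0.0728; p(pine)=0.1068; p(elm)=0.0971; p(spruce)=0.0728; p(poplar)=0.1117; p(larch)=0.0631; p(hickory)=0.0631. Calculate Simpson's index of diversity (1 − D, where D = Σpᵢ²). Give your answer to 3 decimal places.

0.904

D = 0.1068² + 0.068² + 0.1117² + 0.1261² + 0.0728² + 0.1068² + 0.0971² + 0.0728² + 0.1117² + 0.0631² + 0.0631² = 0.01141 + 0.00462 + 0.01248 + 0.01590 + 0.00530 + 0.01141 + 0.00943 + 0.00530 + 0.01248 + 0.00398 + 0.00398 = 0.09628 (working shown to 5 dp, full precision carried).
So 1 − D = 0.90372, i.e. 0.904 to 3 decimal places.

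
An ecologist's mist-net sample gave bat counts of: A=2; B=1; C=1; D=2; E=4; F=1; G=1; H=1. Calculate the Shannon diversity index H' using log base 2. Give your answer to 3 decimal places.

2.777

Total N = 2+1+1+2+4+1+1+1 = 13, so the proportions are 0.15385, 0.07692, 0.07692, 0.15385, 0.30769, 0.07692, 0.07692, 0.07692 (working shown to 5 dp, full precision carried).
Each pᵢ log₂ pᵢ term: 0.15385×(-2.70044)=-0.41545, 0.07692×(-3.70044)=-0.28465, 0.07692×(-3.70044)=-0.28465, 0.15385×(-2.70044)=-0.41545, 0.30769×(-1.70044)=-0.52321, 0.07692×(-3.70044)=-0.28465, 0.07692×(-3.70044)=-0.28465, 0.07692×(-3.70044)=-0.28465.
Sum = -2.77736, so H' = 2.777.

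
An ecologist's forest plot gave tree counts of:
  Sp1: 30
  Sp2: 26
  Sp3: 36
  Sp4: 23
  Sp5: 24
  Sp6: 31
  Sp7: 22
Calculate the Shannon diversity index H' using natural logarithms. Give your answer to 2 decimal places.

Total N = 30+26+36+23+24+31+22 = 192, so the proportions are 0.1562, 0.1354, 0.1875, 0.1198, 0.125, 0.1615, 0.1146 (working shown to 4 dp, full precision carried).
Each pᵢ ln pᵢ term: 0.1562×(-1.8563)=-0.2900, 0.1354×(-1.9994)=-0.2708, 0.1875×(-1.6740)=-0.3139, 0.1198×(-2.1220)=-0.2542, 0.125×(-2.0794)=-0.2599, 0.1615×(-1.8235)=-0.2944, 0.1146×(-2.1665)=-0.2482.
Sum = -1.9315, so H' = 1.93.

1.93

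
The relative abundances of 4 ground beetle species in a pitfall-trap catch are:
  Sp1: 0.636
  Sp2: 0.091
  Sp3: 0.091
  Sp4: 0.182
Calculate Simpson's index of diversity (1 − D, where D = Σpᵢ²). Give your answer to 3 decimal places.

D = 0.636² + 0.091² + 0.091² + 0.182² = 0.40450 + 0.00828 + 0.00828 + 0.03312 = 0.45418 (working shown to 5 dp, full precision carried).
So 1 − D = 0.54582, i.e. 0.546 to 3 decimal places.

0.546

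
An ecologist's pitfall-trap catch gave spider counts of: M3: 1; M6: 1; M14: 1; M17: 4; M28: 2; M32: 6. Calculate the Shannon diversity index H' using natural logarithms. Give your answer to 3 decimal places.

Total N = 1+1+1+4+2+6 = 15, so the proportions are 0.06667, 0.06667, 0.06667, 0.26667, 0.13333, 0.4 (working shown to 5 dp, full precision carried).
Each pᵢ ln pᵢ term: 0.06667×(-2.70805)=-0.18054, 0.06667×(-2.70805)=-0.18054, 0.06667×(-2.70805)=-0.18054, 0.26667×(-1.32176)=-0.35247, 0.13333×(-2.01490)=-0.26865, 0.4×(-0.91629)=-0.36652.
Sum = -1.52925, so H' = 1.529.

1.529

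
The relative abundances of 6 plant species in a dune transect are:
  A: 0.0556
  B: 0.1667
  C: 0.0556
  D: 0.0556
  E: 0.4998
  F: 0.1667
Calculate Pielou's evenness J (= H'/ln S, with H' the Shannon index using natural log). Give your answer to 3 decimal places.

H' = −Σ pᵢ ln pᵢ = −((-0.16066) + (-0.29865) + (-0.16066) + (-0.16066) + (-0.34663) + (-0.29865)) = 1.42592 (working shown to 5 dp, full precision carried).
With S = 6 species, ln S = 1.79176, so J = 1.42592/1.79176 = 0.79582, i.e. 0.796 to 3 decimal places.

0.796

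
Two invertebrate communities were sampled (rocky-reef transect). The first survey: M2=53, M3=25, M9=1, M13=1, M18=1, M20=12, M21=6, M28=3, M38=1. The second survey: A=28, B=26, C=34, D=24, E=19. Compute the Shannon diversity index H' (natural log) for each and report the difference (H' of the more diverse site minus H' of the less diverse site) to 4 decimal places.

The first survey: N=103, proportions 0.514563, 0.242718, 0.009709, 0.009709, 0.009709, 0.116505, 0.058252, 0.029126, 0.009709, giving H' = 1.384606 (working shown to 6 dp, full precision carried).
The second survey: N=131, proportions 0.21374, 0.198473, 0.259542, 0.183206, 0.145038, giving H' = 1.591792.
Difference = |1.384606 − 1.591792| = 0.207186, i.e. 0.2072 to 4 decimal places.

0.2072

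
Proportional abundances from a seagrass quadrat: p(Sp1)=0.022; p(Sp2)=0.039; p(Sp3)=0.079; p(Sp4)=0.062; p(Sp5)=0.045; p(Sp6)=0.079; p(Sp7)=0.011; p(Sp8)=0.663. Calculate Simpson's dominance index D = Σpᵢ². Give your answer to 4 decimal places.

0.4600

D = 0.022² + 0.039² + 0.079² + 0.062² + 0.045² + 0.079² + 0.011² + 0.663² = 0.000484 + 0.001521 + 0.006241 + 0.003844 + 0.002025 + 0.006241 + 0.000121 + 0.439569 = 0.460046 (working shown to 6 dp, full precision carried).
To 4 decimal places, D = 0.4600.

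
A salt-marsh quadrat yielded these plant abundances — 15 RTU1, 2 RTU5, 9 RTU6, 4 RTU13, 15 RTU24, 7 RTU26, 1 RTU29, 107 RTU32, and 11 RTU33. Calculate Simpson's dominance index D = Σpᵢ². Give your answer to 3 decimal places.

Total N = 15+2+9+4+15+7+1+107+11 = 171, so the proportions are 0.08772, 0.0117, 0.05263, 0.02339, 0.08772, 0.04094, 0.00585, 0.62573, 0.06433 (working shown to 5 dp, full precision carried).
D = 0.08772² + 0.0117² + 0.05263² + 0.02339² + 0.08772² + 0.04094² + 0.00585² + 0.62573² + 0.06433² = 0.00769 + 0.00014 + 0.00277 + 0.00055 + 0.00769 + 0.00168 + 0.00003 + 0.39154 + 0.00414 = 0.41623.
To 3 decimal places, D = 0.416.

0.416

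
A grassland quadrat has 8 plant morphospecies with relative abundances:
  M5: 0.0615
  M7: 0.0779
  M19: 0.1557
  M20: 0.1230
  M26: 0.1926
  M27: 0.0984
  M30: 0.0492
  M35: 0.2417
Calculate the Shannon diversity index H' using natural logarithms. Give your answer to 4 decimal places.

1.9545

Each pᵢ ln pᵢ term (working shown to 6 dp, full precision carried): 0.0615×(-2.788718)=-0.171506, 0.0779×(-2.552329)=-0.198826, 0.1557×(-1.859824)=-0.289575, 0.123×(-2.095571)=-0.257755, 0.1926×(-1.647140)=-0.317239, 0.0984×(-2.318714)=-0.228162, 0.0492×(-3.011862)=-0.148184, 0.2417×(-1.420058)=-0.343228.
Sum = -1.954475, so H' = 1.9545.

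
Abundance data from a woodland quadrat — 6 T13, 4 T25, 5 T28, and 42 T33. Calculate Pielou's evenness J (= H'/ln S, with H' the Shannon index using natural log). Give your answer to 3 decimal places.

0.622

Total N = 6+4+5+42 = 57, so the proportions are 0.10526, 0.07018, 0.08772, 0.73684 (working shown to 5 dp, full precision carried).
H' = −Σ pᵢ ln pᵢ = −((-0.23698) + (-0.18644) + (-0.21347) + (-0.22502)) = 0.86191.
With S = 4 species, ln S = 1.38629, so J = 0.86191/1.38629 = 0.62174, i.e. 0.622 to 3 decimal places.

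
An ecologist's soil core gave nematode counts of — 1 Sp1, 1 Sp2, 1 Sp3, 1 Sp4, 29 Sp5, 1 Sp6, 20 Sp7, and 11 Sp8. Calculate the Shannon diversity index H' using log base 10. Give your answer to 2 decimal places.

Total N = 1+1+1+1+29+1+20+11 = 65, so the proportions are 0.0154, 0.0154, 0.0154, 0.0154, 0.4462, 0.0154, 0.3077, 0.1692 (working shown to 4 dp, full precision carried).
Each pᵢ log₁₀ pᵢ term: 0.0154×(-1.8129)=-0.0279, 0.0154×(-1.8129)=-0.0279, 0.0154×(-1.8129)=-0.0279, 0.0154×(-1.8129)=-0.0279, 0.4462×(-0.3505)=-0.1564, 0.0154×(-1.8129)=-0.0279, 0.3077×(-0.5119)=-0.1575, 0.1692×(-0.7715)=-0.1306.
Sum = -0.5839, so H' = 0.58.

0.58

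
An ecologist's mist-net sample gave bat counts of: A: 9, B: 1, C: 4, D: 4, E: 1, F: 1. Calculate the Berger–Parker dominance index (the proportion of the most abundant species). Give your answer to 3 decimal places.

0.450

Total N = 9+1+4+4+1+1 = 20, so the proportions are 0.45, 0.05, 0.2, 0.2, 0.05, 0.05 (working shown to 5 dp, full precision carried).
The largest proportion is 0.45, i.e. d = 0.450 to 3 decimal places.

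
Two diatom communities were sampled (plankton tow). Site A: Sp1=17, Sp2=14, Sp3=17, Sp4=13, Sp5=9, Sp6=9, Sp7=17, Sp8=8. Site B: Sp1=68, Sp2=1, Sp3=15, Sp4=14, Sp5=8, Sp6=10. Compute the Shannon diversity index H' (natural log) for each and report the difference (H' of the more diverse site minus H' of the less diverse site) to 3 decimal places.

Site A: N=104, proportions 0.16346, 0.13462, 0.16346, 0.125, 0.08654, 0.08654, 0.16346, 0.07692, giving H' = 2.03890 (working shown to 5 dp, full precision carried).
Site B: N=116, proportions 0.58621, 0.00862, 0.12931, 0.12069, 0.06897, 0.08621, giving H' = 1.26949.
Difference = |2.03890 − 1.26949| = 0.76941, i.e. 0.769 to 3 decimal places.

0.769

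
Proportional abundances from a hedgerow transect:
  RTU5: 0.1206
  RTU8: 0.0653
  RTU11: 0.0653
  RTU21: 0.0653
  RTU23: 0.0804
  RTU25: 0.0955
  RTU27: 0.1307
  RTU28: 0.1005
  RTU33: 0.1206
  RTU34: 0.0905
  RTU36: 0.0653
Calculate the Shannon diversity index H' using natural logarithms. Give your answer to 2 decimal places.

2.36

Each pᵢ ln pᵢ term (working shown to 4 dp, full precision carried): 0.1206×(-2.1153)=-0.2551, 0.0653×(-2.7288)=-0.1782, 0.0653×(-2.7288)=-0.1782, 0.0653×(-2.7288)=-0.1782, 0.0804×(-2.5207)=-0.2027, 0.0955×(-2.3486)=-0.2243, 0.1307×(-2.0349)=-0.2660, 0.1005×(-2.2976)=-0.2309, 0.1206×(-2.1153)=-0.2551, 0.0905×(-2.4024)=-0.2174, 0.0653×(-2.7288)=-0.1782.
Sum = -2.3642, so H' = 2.36.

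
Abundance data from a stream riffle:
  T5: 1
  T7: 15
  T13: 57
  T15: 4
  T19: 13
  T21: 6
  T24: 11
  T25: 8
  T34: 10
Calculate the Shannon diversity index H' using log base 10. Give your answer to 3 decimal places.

0.753

Total N = 1+15+57+4+13+6+11+8+10 = 125, so the proportions are 0.008, 0.12, 0.456, 0.032, 0.104, 0.048, 0.088, 0.064, 0.08 (working shown to 5 dp, full precision carried).
Each pᵢ log₁₀ pᵢ term: 0.008×(-2.09691)=-0.01678, 0.12×(-0.92082)=-0.11050, 0.456×(-0.34104)=-0.15551, 0.032×(-1.49485)=-0.04784, 0.104×(-0.98297)=-0.10223, 0.048×(-1.31876)=-0.06330, 0.088×(-1.05552)=-0.09289, 0.064×(-1.19382)=-0.07640, 0.08×(-1.09691)=-0.08775.
Sum = -0.75319, so H' = 0.753.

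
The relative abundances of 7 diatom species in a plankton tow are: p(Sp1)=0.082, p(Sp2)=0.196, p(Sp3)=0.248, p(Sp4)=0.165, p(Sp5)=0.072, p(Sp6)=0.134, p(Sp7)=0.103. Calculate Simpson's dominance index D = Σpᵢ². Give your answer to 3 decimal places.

D = 0.082² + 0.196² + 0.248² + 0.165² + 0.072² + 0.134² + 0.103² = 0.00672 + 0.03842 + 0.06150 + 0.02723 + 0.00518 + 0.01796 + 0.01061 = 0.16762 (working shown to 5 dp, full precision carried).
To 3 decimal places, D = 0.168.

0.168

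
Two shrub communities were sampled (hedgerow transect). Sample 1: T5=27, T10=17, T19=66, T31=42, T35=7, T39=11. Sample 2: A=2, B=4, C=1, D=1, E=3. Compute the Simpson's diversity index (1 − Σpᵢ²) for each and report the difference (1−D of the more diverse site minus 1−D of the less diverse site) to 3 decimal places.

0.003

Sample 1: N=170, proportions 0.15882, 0.1, 0.38824, 0.24706, 0.04118, 0.06471, giving 1−D = 0.74713 (working shown to 5 dp, full precision carried).
Sample 2: N=11, proportions 0.18182, 0.36364, 0.09091, 0.09091, 0.27273, giving 1−D = 0.74380.
Difference = |0.74713 − 0.74380| = 0.00333, i.e. 0.003 to 3 decimal places.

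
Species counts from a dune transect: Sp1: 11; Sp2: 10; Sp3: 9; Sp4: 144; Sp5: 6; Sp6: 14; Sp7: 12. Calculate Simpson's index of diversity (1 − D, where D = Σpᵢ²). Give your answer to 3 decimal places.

0.495

Total N = 11+10+9+144+6+14+12 = 206, so the proportions are 0.0534, 0.04854, 0.04369, 0.69903, 0.02913, 0.06796, 0.05825 (working shown to 5 dp, full precision carried).
D = 0.0534² + 0.04854² + 0.04369² + 0.69903² + 0.02913² + 0.06796² + 0.05825² = 0.00285 + 0.00236 + 0.00191 + 0.48864 + 0.00085 + 0.00462 + 0.00339 = 0.50462.
So 1 − D = 0.49538, i.e. 0.495 to 3 decimal places.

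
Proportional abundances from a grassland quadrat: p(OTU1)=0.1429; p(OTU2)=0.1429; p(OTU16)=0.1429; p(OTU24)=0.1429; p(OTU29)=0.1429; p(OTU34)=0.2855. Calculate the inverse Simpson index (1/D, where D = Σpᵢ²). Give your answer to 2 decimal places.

D = 0.1429² + 0.1429² + 0.1429² + 0.1429² + 0.1429² + 0.2855² = 0.020420 + 0.020420 + 0.020420 + 0.020420 + 0.020420 + 0.081510 = 0.183612 (working shown to 6 dp, full precision carried).
So 1/D = 5.4463, i.e. 5.45 to 2 decimal places.

5.45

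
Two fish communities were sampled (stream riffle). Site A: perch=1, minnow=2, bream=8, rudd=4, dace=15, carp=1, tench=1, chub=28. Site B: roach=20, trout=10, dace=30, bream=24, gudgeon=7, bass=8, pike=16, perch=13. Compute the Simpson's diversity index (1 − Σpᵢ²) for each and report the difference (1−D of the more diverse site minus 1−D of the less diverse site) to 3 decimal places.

Site A: N=60, proportions 0.01667, 0.03333, 0.13333, 0.06667, 0.25, 0.01667, 0.01667, 0.46667, giving 1−D = 0.69556 (working shown to 5 dp, full precision carried).
Site B: N=128, proportions 0.15625, 0.07812, 0.23438, 0.1875, 0.05469, 0.0625, 0.125, 0.10156, giving 1−D = 0.84656.
Difference = |0.69556 − 0.84656| = 0.15100, i.e. 0.151 to 3 decimal places.

0.151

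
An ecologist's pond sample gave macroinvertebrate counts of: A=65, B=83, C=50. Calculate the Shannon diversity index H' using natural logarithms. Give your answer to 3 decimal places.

Total N = 65+83+50 = 198, so the proportions are 0.32828, 0.41919, 0.25253 (working shown to 5 dp, full precision carried).
Each pᵢ ln pᵢ term: 0.32828×(-1.11388)=-0.36567, 0.41919×(-0.86943)=-0.36446, 0.25253×(-1.37624)=-0.34754.
Sum = -1.07766, so H' = 1.078.

1.078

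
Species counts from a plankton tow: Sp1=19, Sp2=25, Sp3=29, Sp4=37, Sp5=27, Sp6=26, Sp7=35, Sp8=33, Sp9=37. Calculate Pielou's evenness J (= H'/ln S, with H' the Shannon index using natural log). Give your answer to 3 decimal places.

0.991

Total N = 19+25+29+37+27+26+35+33+37 = 268, so the proportions are 0.0709, 0.09328, 0.10821, 0.13806, 0.10075, 0.09701, 0.1306, 0.12313, 0.13806 (working shown to 5 dp, full precision carried).
H' = −Σ pᵢ ln pᵢ = −((-0.18763) + (-0.22128) + (-0.24062) + (-0.27337) + (-0.23123) + (-0.22633) + (-0.26585) + (-0.25790) + (-0.27337)) = 2.17757.
With S = 9 species, ln S = 2.19722, so J = 2.17757/2.19722 = 0.99105, i.e. 0.991 to 3 decimal places.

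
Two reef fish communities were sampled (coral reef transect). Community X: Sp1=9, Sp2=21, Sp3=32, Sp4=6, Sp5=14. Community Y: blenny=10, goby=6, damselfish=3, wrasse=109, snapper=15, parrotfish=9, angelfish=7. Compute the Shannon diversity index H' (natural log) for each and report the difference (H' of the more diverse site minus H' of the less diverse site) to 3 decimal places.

0.298

Community X: N=82, proportions 0.10976, 0.2561, 0.39024, 0.07317, 0.17073, giving H' = 1.45171 (working shown to 5 dp, full precision carried).
Community Y: N=159, proportions 0.06289, 0.03774, 0.01887, 0.68553, 0.09434, 0.0566, 0.04403, giving H' = 1.15415.
Difference = |1.45171 − 1.15415| = 0.29756, i.e. 0.298 to 3 decimal places.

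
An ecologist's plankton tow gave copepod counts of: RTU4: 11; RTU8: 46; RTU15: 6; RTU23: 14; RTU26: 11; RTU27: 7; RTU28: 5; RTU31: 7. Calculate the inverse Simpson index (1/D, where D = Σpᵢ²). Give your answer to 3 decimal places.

Total N = 11+46+6+14+11+7+5+7 = 107, so the proportions are 0.1028037, 0.4299065, 0.0560748, 0.1308411, 0.1028037, 0.0654206, 0.046729, 0.0654206 (working shown to 7 dp, full precision carried).
D = 0.1028037² + 0.4299065² + 0.0560748² + 0.1308411² + 0.1028037² + 0.0654206² + 0.046729² + 0.0654206² = 0.0105686 + 0.1848196 + 0.0031444 + 0.0171194 + 0.0105686 + 0.0042798 + 0.0021836 + 0.0042798 = 0.2369639.
So 1/D = 4.22005, i.e. 4.220 to 3 decimal places.

4.220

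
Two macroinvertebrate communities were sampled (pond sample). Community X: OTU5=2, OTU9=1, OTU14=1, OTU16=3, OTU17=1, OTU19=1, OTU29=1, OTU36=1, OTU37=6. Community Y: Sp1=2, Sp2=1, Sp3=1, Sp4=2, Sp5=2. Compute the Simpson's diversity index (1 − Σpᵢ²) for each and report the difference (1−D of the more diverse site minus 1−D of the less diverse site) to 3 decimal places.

0.028

Community X: N=17, proportions 0.11765, 0.05882, 0.05882, 0.17647, 0.05882, 0.05882, 0.05882, 0.05882, 0.35294, giving 1−D = 0.80969 (working shown to 5 dp, full precision carried).
Community Y: N=8, proportions 0.25, 0.125, 0.125, 0.25, 0.25, giving 1−D = 0.78125.
Difference = |0.80969 − 0.78125| = 0.02844, i.e. 0.028 to 3 decimal places.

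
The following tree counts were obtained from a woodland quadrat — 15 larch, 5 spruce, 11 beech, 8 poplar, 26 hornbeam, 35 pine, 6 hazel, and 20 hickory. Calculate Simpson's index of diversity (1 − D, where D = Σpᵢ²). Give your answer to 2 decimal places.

0.83

Total N = 15+5+11+8+26+35+6+20 = 126, so the proportions are 0.119, 0.0397, 0.0873, 0.0635, 0.2063, 0.2778, 0.0476, 0.1587 (working shown to 4 dp, full precision carried).
D = 0.119² + 0.0397² + 0.0873² + 0.0635² + 0.2063² + 0.2778² + 0.0476² + 0.1587² = 0.0142 + 0.0016 + 0.0076 + 0.0040 + 0.0426 + 0.0772 + 0.0023 + 0.0252 = 0.1746.
So 1 − D = 0.8254, i.e. 0.83 to 2 decimal places.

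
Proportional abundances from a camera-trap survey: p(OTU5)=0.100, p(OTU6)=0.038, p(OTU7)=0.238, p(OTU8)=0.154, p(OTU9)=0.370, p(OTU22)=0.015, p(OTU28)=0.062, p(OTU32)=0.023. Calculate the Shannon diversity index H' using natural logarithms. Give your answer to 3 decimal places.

1.674

Each pᵢ ln pᵢ term (working shown to 5 dp, full precision carried): 0.1×(-2.30259)=-0.23026, 0.038×(-3.27017)=-0.12427, 0.238×(-1.43548)=-0.34165, 0.154×(-1.87080)=-0.28810, 0.37×(-0.99425)=-0.36787, 0.015×(-4.19971)=-0.06300, 0.062×(-2.78062)=-0.17240, 0.023×(-3.77226)=-0.08676.
Sum = -1.67430, so H' = 1.674.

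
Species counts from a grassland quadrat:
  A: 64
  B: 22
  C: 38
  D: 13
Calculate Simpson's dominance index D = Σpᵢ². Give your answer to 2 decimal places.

Total N = 64+22+38+13 = 137, so the proportions are 0.4672, 0.1606, 0.2774, 0.0949 (working shown to 4 dp, full precision carried).
D = 0.4672² + 0.1606² + 0.2774² + 0.0949² = 0.2182 + 0.0258 + 0.0769 + 0.0090 = 0.3300.
To 2 decimal places, D = 0.33.

0.33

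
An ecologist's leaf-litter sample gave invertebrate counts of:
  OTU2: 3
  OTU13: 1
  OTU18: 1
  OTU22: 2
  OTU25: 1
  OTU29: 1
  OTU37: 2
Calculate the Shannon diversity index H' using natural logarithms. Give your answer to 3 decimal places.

Total N = 3+1+1+2+1+1+2 = 11, so the proportions are 0.27273, 0.09091, 0.09091, 0.18182, 0.09091, 0.09091, 0.18182 (working shown to 5 dp, full precision carried).
Each pᵢ ln pᵢ term: 0.27273×(-1.29928)=-0.35435, 0.09091×(-2.39790)=-0.21799, 0.09091×(-2.39790)=-0.21799, 0.18182×(-1.70475)=-0.30995, 0.09091×(-2.39790)=-0.21799, 0.09091×(-2.39790)=-0.21799, 0.18182×(-1.70475)=-0.30995.
Sum = -1.84622, so H' = 1.846.

1.846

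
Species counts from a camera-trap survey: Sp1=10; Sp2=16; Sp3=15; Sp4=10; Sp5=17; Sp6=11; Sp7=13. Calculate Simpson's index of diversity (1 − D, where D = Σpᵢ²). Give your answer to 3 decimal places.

Total N = 10+16+15+10+17+11+13 = 92, so the proportions are 0.1087, 0.17391, 0.16304, 0.1087, 0.18478, 0.11957, 0.1413 (working shown to 5 dp, full precision carried).
D = 0.1087² + 0.17391² + 0.16304² + 0.1087² + 0.18478² + 0.11957² + 0.1413² = 0.01181 + 0.03025 + 0.02658 + 0.01181 + 0.03414 + 0.01430 + 0.01997 = 0.14887.
So 1 − D = 0.85113, i.e. 0.851 to 3 decimal places.

0.851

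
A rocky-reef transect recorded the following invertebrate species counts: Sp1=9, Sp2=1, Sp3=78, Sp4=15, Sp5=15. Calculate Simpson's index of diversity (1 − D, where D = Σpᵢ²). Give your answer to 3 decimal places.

Total N = 9+1+78+15+15 = 118, so the proportions are 0.07627, 0.00847, 0.66102, 0.12712, 0.12712 (working shown to 5 dp, full precision carried).
D = 0.07627² + 0.00847² + 0.66102² + 0.12712² + 0.12712² = 0.00582 + 0.00007 + 0.43694 + 0.01616 + 0.01616 = 0.47515.
So 1 − D = 0.52485, i.e. 0.525 to 3 decimal places.

0.525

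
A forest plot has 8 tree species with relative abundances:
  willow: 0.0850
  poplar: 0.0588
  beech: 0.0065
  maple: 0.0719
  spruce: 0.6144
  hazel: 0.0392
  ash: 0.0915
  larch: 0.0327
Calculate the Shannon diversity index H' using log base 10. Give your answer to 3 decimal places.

Each pᵢ log₁₀ pᵢ term (working shown to 5 dp, full precision carried): 0.085×(-1.07058)=-0.09100, 0.0588×(-1.23062)=-0.07236, 0.0065×(-2.18709)=-0.01422, 0.0719×(-1.14327)=-0.08220, 0.6144×(-0.21155)=-0.12998, 0.0392×(-1.40671)=-0.05514, 0.0915×(-1.03858)=-0.09503, 0.0327×(-1.48545)=-0.04857.
Sum = -0.58850, so H' = 0.589.

0.589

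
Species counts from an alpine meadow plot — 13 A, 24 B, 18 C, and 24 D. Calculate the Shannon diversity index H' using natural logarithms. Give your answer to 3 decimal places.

1.358

Total N = 13+24+18+24 = 79, so the proportions are 0.16456, 0.3038, 0.22785, 0.3038 (working shown to 5 dp, full precision carried).
Each pᵢ ln pᵢ term: 0.16456×(-1.80450)=-0.29694, 0.3038×(-1.19139)=-0.36194, 0.22785×(-1.47908)=-0.33700, 0.3038×(-1.19139)=-0.36194.
Sum = -1.35783, so H' = 1.358.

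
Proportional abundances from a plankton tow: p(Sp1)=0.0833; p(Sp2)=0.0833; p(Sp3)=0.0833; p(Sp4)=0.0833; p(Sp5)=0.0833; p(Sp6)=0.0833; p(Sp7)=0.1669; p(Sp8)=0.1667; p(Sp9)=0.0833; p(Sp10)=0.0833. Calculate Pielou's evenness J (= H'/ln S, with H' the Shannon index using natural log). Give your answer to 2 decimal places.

0.98

H' = −Σ pᵢ ln pᵢ = −((-0.2070) + (-0.2070) + (-0.2070) + (-0.2070) + (-0.2070) + (-0.2070) + (-0.2988) + (-0.2987) + (-0.2070) + (-0.2070)) = 2.2537 (working shown to 4 dp, full precision carried).
With S = 10 species, ln S = 2.3026, so J = 2.2537/2.3026 = 0.9788, i.e. 0.98 to 2 decimal places.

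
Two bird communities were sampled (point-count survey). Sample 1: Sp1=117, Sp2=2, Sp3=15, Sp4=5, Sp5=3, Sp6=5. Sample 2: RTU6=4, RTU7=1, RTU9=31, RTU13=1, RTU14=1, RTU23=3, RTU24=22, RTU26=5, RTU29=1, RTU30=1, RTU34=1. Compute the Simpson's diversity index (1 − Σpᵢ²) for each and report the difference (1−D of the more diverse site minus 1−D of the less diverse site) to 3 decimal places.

0.349

Sample 1: N=147, proportions 0.7959184, 0.0136054, 0.1020408, 0.0340136, 0.0204082, 0.0340136, giving 1−D = 0.3531862 (working shown to 7 dp, full precision carried).
Sample 2: N=71, proportions 0.056338, 0.0140845, 0.4366197, 0.0140845, 0.0140845, 0.0422535, 0.3098592, 0.0704225, 0.0140845, 0.0140845, 0.0140845, giving 1−D = 0.7022416.
Difference = |0.3531862 − 0.7022416| = 0.3490554, i.e. 0.349 to 3 decimal places.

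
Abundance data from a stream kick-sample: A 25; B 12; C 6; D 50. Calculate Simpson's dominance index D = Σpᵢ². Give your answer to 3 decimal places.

Total N = 25+12+6+50 = 93, so the proportions are 0.26882, 0.12903, 0.06452, 0.53763 (working shown to 5 dp, full precision carried).
D = 0.26882² + 0.12903² + 0.06452² + 0.53763² = 0.07226 + 0.01665 + 0.00416 + 0.28905 = 0.38213.
To 3 decimal places, D = 0.382.

0.382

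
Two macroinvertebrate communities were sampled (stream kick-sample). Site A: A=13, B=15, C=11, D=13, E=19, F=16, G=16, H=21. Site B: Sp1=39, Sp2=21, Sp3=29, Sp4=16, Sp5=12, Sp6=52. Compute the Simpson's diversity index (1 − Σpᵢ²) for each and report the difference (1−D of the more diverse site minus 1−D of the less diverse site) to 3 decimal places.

Site A: N=124, proportions 0.10484, 0.12097, 0.08871, 0.10484, 0.15323, 0.12903, 0.12903, 0.16935, giving 1−D = 0.87006 (working shown to 5 dp, full precision carried).
Site B: N=169, proportions 0.23077, 0.12426, 0.1716, 0.09467, 0.07101, 0.30769, giving 1−D = 0.79318.
Difference = |0.87006 − 0.79318| = 0.07688, i.e. 0.077 to 3 decimal places.

0.077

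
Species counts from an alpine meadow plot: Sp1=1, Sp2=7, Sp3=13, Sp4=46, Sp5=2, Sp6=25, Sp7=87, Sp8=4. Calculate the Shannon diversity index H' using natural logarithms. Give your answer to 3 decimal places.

1.442

Total N = 1+7+13+46+2+25+87+4 = 185, so the proportions are 0.00541, 0.03784, 0.07027, 0.24865, 0.01081, 0.13514, 0.47027, 0.02162 (working shown to 5 dp, full precision carried).
Each pᵢ ln pᵢ term: 0.00541×(-5.22036)=-0.02822, 0.03784×(-3.27445)=-0.12390, 0.07027×(-2.65541)=-0.18660, 0.24865×(-1.39171)=-0.34605, 0.01081×(-4.52721)=-0.04894, 0.13514×(-2.00148)=-0.27047, 0.47027×(-0.75445)=-0.35479, 0.02162×(-3.83406)=-0.08290.
Sum = -1.44187, so H' = 1.442.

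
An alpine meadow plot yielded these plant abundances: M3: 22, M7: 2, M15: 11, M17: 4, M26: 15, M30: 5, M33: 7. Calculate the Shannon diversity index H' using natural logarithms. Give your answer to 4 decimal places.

1.7109

Total N = 22+2+11+4+15+5+7 = 66, so the proportions are 0.333333, 0.030303, 0.166667, 0.060606, 0.227273, 0.075758, 0.106061 (working shown to 6 dp, full precision carried).
Each pᵢ ln pᵢ term: 0.333333×(-1.098612)=-0.366204, 0.030303×(-3.496508)=-0.105955, 0.166667×(-1.791759)=-0.298627, 0.060606×(-2.803360)=-0.169901, 0.227273×(-1.481605)=-0.336728, 0.075758×(-2.580217)=-0.195471, 0.106061×(-2.243745)=-0.237973.
Sum = -1.710858, so H' = 1.7109.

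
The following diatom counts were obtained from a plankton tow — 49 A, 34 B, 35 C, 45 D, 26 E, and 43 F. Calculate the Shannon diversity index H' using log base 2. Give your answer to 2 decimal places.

2.55

Total N = 49+34+35+45+26+43 = 232, so the proportions are 0.21121, 0.14655, 0.15086, 0.19397, 0.11207, 0.18534 (working shown to 5 dp, full precision carried).
Each pᵢ log₂ pᵢ term: 0.21121×(-2.24327)=-0.47379, 0.14655×(-2.77052)=-0.40602, 0.15086×(-2.72870)=-0.41166, 0.19397×(-2.36613)=-0.45895, 0.11207×(-3.15754)=-0.35386, 0.18534×(-2.43172)=-0.45071.
Sum = -2.55499, so H' = 2.55.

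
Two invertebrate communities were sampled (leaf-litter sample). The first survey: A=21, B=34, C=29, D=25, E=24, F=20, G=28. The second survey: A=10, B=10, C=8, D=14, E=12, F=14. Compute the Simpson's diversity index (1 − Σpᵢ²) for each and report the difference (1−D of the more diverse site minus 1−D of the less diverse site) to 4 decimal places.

The first survey: N=181, proportions 0.1160221, 0.1878453, 0.160221, 0.1381215, 0.1325967, 0.1104972, 0.1546961, giving 1−D = 0.8527823 (working shown to 7 dp, full precision carried).
The second survey: N=68, proportions 0.1470588, 0.1470588, 0.1176471, 0.2058824, 0.1764706, 0.2058824, giving 1−D = 0.8269896.
Difference = |0.8527823 − 0.8269896| = 0.0257927, i.e. 0.0258 to 4 decimal places.

0.0258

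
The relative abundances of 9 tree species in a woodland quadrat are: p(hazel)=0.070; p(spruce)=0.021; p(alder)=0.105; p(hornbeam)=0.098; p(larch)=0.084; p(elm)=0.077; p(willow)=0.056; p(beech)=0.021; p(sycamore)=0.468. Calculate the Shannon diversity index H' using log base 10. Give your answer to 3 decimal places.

0.753

Each pᵢ log₁₀ pᵢ term (working shown to 5 dp, full precision carried): 0.07×(-1.15490)=-0.08084, 0.021×(-1.67778)=-0.03523, 0.105×(-0.97881)=-0.10278, 0.098×(-1.00877)=-0.09886, 0.084×(-1.07572)=-0.09036, 0.077×(-1.11351)=-0.08574, 0.056×(-1.25181)=-0.07010, 0.021×(-1.67778)=-0.03523, 0.468×(-0.32975)=-0.15432.
Sum = -0.75347, so H' = 0.753.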